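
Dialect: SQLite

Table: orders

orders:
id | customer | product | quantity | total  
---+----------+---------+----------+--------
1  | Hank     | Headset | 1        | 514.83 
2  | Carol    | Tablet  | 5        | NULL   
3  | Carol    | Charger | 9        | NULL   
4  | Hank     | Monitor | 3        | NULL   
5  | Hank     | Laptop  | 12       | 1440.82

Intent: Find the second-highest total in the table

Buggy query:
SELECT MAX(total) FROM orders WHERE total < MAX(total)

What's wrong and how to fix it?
Bug: MAX(total) on the right of the comparison is an aggregate-in-WHERE error

Fix: Put the inner MAX in a scalar subquery

Corrected query:
SELECT MAX(total) FROM orders WHERE total < (SELECT MAX(total) FROM orders)

Result:
MAX(total)
----------
514.83    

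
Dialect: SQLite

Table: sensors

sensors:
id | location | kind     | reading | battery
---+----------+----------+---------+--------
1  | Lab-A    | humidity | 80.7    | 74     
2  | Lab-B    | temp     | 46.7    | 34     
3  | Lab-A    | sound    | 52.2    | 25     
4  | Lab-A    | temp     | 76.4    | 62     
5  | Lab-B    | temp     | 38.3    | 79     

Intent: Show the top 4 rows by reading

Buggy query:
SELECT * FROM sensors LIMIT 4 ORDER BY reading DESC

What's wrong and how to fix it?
Bug: ORDER BY cannot follow LIMIT; LIMIT is the final clause

Fix: Sort with ORDER BY, then apply LIMIT

Corrected query:
SELECT * FROM sensors ORDER BY reading DESC LIMIT 4

Result:
id | location | kind     | reading | battery
---+----------+----------+---------+--------
1  | Lab-A    | humidity | 80.7    | 74     
4  | Lab-A    | temp     | 76.4    | 62     
3  | Lab-A    | sound    | 52.2    | 25     
2  | Lab-B    | temp     | 46.7    | 34     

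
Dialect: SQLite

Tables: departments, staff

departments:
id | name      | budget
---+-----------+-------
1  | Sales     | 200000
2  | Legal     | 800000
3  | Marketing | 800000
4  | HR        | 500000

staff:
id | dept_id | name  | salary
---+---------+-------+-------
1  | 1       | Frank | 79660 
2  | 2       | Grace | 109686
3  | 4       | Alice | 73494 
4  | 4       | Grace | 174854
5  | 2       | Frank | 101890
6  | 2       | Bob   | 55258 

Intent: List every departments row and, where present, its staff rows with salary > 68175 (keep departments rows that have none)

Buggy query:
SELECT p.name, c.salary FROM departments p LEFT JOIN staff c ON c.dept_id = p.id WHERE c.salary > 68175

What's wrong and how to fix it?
Bug: A WHERE condition on the right-hand table after LEFT JOIN drops unmatched parents

Fix: Move the right-table condition into the ON clause so unmatched parents are kept

Corrected query:
SELECT p.name, c.salary FROM departments p LEFT JOIN staff c ON c.dept_id = p.id AND c.salary > 68175

Result:
name      | salary
----------+-------
Sales     | 79660 
Legal     | 101890
Legal     | 109686
Marketing | NULL  
HR        | 73494 
HR        | 174854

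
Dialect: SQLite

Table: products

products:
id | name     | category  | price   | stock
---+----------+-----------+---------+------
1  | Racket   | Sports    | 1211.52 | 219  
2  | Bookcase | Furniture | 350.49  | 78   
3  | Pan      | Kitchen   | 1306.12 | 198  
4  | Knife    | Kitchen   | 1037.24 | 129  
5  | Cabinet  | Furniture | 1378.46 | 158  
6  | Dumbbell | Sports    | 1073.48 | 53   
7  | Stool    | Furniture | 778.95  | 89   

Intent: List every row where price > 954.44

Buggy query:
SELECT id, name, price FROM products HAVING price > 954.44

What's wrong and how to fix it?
Bug: HAVING filters the output of aggregation, but this query has no GROUP BY and no aggregate functions, so SQLite rejects it (HAVING clause on a non-aggregate query); the condition here is per row

Fix: Use WHERE for row-level filtering

Corrected query:
SELECT id, name, price FROM products WHERE price > 954.44

Result:
id | name     | price  
---+----------+--------
1  | Racket   | 1211.52
3  | Pan      | 1306.12
4  | Knife    | 1037.24
5  | Cabinet  | 1378.46
6  | Dumbbell | 1073.48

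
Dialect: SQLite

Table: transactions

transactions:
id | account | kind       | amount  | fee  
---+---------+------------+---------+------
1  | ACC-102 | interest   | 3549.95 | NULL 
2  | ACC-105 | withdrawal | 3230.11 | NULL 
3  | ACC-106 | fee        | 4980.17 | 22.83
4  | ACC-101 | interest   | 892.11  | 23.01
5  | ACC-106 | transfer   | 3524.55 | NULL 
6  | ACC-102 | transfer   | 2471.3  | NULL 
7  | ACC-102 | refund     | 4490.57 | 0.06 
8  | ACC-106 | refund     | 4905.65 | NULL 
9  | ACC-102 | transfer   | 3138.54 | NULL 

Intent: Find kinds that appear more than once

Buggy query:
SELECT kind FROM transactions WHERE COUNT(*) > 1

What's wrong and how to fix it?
Bug: WHERE can't reference COUNT(*); aggregates are computed after WHERE

Fix: GROUP BY kind, then filter groups with HAVING COUNT(*) > 1

Corrected query:
SELECT kind FROM transactions GROUP BY kind HAVING COUNT(*) > 1

Result:
kind    
--------
interest
refund  
transfer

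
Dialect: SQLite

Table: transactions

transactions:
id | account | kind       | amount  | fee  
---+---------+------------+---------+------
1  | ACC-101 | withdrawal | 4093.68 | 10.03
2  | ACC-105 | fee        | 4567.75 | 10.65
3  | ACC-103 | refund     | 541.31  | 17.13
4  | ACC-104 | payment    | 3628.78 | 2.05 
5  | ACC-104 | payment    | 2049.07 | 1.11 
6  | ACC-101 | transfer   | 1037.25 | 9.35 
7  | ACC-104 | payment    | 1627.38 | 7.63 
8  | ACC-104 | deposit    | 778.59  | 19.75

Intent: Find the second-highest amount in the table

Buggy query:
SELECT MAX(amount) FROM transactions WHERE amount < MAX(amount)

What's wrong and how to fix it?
Bug: MAX(amount) on the right of the comparison is an aggregate-in-WHERE error

Fix: Put the inner MAX in a scalar subquery

Corrected query:
SELECT MAX(amount) FROM transactions WHERE amount < (SELECT MAX(amount) FROM transactions)

Result:
MAX(amount)
-----------
4093.68    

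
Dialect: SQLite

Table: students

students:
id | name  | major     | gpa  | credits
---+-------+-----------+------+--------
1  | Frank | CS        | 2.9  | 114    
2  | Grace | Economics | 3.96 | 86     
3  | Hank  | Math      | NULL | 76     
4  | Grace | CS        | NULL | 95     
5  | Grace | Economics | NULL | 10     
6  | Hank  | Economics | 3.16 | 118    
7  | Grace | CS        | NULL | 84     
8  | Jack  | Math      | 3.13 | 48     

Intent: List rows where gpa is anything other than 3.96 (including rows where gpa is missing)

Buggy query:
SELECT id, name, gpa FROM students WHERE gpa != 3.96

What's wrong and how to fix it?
Bug: Inequality against NULL is unknown, not true; rows with NULL are dropped

Fix: Add an explicit OR gpa IS NULL to include the missing-value rows

Corrected query:
SELECT id, name, gpa FROM students WHERE gpa != 3.96 OR gpa IS NULL

Result:
id | name  | gpa 
---+-------+-----
1  | Frank | 2.9 
3  | Hank  | NULL
4  | Grace | NULL
5  | Grace | NULL
6  | Hank  | 3.16
7  | Grace | NULL
8  | Jack  | 3.13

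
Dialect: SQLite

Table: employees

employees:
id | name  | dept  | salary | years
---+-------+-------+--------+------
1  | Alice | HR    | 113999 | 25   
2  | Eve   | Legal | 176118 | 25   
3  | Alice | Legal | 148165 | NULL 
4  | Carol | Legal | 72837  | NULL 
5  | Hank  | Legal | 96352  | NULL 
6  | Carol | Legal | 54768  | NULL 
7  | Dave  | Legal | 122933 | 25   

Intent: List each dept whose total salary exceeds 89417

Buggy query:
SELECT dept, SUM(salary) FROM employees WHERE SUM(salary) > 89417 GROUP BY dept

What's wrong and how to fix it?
Bug: Aggregate functions cannot appear in a WHERE clause

Fix: Use HAVING (which filters groups after aggregation) instead of WHERE

Corrected query:
SELECT dept, SUM(salary) FROM employees GROUP BY dept HAVING SUM(salary) > 89417

Result:
dept  | SUM(salary)
------+------------
HR    | 113999     
Legal | 671173     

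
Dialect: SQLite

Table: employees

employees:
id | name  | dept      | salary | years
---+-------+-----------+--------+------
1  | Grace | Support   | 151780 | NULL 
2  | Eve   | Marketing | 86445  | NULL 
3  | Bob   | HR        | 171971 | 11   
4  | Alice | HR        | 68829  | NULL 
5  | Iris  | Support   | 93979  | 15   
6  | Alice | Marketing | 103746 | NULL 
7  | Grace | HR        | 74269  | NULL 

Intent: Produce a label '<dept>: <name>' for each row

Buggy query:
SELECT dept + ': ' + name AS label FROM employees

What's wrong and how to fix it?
Bug: '+' is numeric addition; on text columns SQLite converts them to 0 instead of concatenating

Fix: Replace + with || to concatenate text

Corrected query:
SELECT dept || ': ' || name AS label FROM employees

Result:
label           
----------------
Support: Grace  
Marketing: Eve  
HR: Bob         
HR: Alice       
Support: Iris   
Marketing: Alice
HR: Grace       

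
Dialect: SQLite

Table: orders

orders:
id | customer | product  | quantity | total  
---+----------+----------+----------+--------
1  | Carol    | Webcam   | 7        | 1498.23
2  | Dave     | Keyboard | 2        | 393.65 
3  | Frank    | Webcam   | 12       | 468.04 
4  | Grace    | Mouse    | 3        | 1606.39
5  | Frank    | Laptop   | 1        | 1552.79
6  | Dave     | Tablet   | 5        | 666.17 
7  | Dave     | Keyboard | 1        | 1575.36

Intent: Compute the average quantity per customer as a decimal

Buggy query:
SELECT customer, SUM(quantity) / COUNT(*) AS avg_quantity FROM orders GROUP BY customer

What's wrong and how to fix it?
Bug: SUM(quantity) and COUNT(*) are both integers; the division truncates the fractional part

Fix: Cast one side to REAL so the division keeps the fractional part

Corrected query:
SELECT customer, SUM(quantity) * 1.0 / COUNT(*) AS avg_quantity FROM orders GROUP BY customer

Result:
customer | avg_quantity
---------+-------------
Carol    | 7           
Dave     | 2.666667    
Frank    | 6.5         
Grace    | 3           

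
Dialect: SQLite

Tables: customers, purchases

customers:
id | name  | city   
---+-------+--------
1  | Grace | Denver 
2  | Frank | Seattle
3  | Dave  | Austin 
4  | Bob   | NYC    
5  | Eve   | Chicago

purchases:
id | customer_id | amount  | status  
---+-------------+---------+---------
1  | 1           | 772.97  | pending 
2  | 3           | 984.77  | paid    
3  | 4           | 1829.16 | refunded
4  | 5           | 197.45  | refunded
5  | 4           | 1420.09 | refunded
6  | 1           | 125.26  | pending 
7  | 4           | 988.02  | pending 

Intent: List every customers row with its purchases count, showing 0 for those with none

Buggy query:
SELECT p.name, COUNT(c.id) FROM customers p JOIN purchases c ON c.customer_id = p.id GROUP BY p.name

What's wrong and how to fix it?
Bug: An inner join excludes parents with zero children

Fix: Use LEFT JOIN so parents without children still appear (COUNT(c.id) gives 0)

Corrected query:
SELECT p.name, COUNT(c.id) FROM customers p LEFT JOIN purchases c ON c.customer_id = p.id GROUP BY p.name

Result:
name  | COUNT(c.id)
------+------------
Bob   | 3          
Dave  | 1          
Eve   | 1          
Frank | 0          
Grace | 2          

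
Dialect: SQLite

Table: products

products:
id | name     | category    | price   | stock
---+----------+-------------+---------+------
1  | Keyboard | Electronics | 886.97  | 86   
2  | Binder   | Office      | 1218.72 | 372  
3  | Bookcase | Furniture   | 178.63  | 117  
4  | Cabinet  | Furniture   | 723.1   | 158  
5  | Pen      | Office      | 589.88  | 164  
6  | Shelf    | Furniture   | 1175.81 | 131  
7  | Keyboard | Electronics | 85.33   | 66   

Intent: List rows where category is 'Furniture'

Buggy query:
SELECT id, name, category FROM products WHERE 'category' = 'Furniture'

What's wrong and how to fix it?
Bug: 'category' in single quotes is a string literal, not the column; the comparison is literal-vs-literal and never true

Fix: Remove the quotes around the column name (or use double quotes for an identifier)

Corrected query:
SELECT id, name, category FROM products WHERE category = 'Furniture'

Result:
id | name     | category 
---+----------+----------
3  | Bookcase | Furniture
4  | Cabinet  | Furniture
6  | Shelf    | Furniture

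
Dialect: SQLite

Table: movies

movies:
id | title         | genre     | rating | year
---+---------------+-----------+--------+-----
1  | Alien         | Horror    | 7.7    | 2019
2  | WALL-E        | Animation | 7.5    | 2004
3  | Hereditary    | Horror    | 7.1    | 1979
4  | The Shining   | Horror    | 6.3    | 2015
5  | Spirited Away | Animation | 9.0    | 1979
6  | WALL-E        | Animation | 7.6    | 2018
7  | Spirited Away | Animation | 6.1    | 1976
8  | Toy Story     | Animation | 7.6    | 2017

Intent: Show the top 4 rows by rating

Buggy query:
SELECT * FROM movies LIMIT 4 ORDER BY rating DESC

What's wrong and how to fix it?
Bug: ORDER BY cannot follow LIMIT; LIMIT is the final clause

Fix: Swap the clauses: ORDER BY first, then LIMIT

Corrected query:
SELECT * FROM movies ORDER BY rating DESC LIMIT 4

Result:
id | title         | genre     | rating | year
---+---------------+-----------+--------+-----
5  | Spirited Away | Animation | 9      | 1979
1  | Alien         | Horror    | 7.7    | 2019
6  | WALL-E        | Animation | 7.6    | 2018
8  | Toy Story     | Animation | 7.6    | 2017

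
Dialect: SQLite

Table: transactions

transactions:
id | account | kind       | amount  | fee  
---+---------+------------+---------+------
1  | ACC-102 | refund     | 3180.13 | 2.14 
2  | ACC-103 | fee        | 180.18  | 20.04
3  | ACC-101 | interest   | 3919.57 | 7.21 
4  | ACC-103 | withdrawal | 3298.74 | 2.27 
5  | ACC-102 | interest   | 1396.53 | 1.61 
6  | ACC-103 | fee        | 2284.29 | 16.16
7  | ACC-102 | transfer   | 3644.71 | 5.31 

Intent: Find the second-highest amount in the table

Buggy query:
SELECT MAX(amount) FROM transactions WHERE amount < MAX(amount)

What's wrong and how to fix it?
Bug: MAX(amount) on the right of the comparison is an aggregate-in-WHERE error

Fix: Compute the overall MAX in a subquery, then take MAX of rows below it

Corrected query:
SELECT MAX(amount) FROM transactions WHERE amount < (SELECT MAX(amount) FROM transactions)

Result:
MAX(amount)
-----------
3644.71    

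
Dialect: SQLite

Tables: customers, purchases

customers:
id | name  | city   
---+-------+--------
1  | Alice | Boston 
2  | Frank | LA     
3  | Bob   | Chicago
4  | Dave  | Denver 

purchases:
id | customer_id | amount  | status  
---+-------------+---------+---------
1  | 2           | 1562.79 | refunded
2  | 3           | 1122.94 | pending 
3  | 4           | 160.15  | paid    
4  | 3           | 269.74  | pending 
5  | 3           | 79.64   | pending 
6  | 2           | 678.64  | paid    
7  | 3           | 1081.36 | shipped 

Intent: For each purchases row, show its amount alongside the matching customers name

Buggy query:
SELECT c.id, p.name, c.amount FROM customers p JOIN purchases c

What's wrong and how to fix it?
Bug: JOIN with no ON clause produces a cartesian product; every purchases row pairs with every customers row

Fix: Specify the join condition linking the foreign key to the parent id

Corrected query:
SELECT c.id, p.name, c.amount FROM customers p JOIN purchases c ON c.customer_id = p.id

Result:
id | name  | amount 
---+-------+--------
1  | Frank | 1562.79
2  | Bob   | 1122.94
3  | Dave  | 160.15 
4  | Bob   | 269.74 
5  | Bob   | 79.64  
6  | Frank | 678.64 
7  | Bob   | 1081.36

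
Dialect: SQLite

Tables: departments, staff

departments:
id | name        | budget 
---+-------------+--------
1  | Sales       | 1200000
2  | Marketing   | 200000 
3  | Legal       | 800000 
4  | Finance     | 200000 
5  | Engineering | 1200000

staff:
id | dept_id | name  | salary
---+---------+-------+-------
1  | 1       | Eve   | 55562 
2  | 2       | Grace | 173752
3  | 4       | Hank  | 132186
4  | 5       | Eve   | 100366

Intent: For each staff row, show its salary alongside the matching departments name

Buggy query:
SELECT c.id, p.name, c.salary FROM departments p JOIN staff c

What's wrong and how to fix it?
Bug: Missing join condition: each staff row is matched to all departments rows instead of just its own

Fix: Specify the join condition linking the foreign key to the parent id

Corrected query:
SELECT c.id, p.name, c.salary FROM departments p JOIN staff c ON c.dept_id = p.id

Result:
id | name        | salary
---+-------------+-------
1  | Sales       | 55562 
2  | Marketing   | 173752
3  | Finance     | 132186
4  | Engineering | 100366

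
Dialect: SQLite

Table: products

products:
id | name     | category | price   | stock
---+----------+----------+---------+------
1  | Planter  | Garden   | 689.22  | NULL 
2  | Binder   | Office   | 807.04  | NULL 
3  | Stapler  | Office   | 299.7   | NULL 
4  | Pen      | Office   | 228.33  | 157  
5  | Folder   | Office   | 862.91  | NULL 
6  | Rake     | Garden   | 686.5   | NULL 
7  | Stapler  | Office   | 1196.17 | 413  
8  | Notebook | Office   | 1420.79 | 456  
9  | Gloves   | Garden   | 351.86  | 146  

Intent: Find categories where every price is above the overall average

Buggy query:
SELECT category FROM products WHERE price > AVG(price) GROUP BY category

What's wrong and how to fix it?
Bug: WHERE evaluates per row before aggregation, so AVG() is unavailable

Fix: Compute the overall average in a scalar subquery and compare each group's MIN against it in HAVING

Corrected query:
SELECT category FROM products GROUP BY category HAVING MIN(price) > (SELECT AVG(price) FROM products)

Result:
(no rows)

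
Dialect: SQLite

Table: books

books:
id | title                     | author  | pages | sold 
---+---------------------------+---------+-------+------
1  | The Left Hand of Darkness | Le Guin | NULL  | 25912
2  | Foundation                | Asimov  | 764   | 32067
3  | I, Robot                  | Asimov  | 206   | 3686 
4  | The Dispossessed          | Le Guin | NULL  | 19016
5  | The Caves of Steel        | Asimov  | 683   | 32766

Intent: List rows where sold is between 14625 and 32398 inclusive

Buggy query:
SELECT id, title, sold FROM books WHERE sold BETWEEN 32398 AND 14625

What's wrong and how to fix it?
Bug: The bounds are reversed; BETWEEN a AND b requires a <= b to match anything

Fix: Write BETWEEN 14625 AND 32398

Corrected query:
SELECT id, title, sold FROM books WHERE sold BETWEEN 14625 AND 32398

Result:
id | title                     | sold 
---+---------------------------+------
1  | The Left Hand of Darkness | 25912
2  | Foundation                | 32067
4  | The Dispossessed          | 19016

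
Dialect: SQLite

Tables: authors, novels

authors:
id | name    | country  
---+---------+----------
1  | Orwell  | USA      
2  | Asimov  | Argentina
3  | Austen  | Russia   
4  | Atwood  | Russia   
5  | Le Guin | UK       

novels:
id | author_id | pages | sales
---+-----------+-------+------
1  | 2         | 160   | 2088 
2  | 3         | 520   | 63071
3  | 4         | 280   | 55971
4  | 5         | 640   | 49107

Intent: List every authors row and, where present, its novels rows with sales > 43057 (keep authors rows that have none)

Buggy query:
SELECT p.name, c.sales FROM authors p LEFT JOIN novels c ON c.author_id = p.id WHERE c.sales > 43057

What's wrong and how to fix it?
Bug: Filtering c.sales in WHERE discards the NULL rows produced by LEFT JOIN, turning it into an inner join

Fix: Move the right-table condition into the ON clause so unmatched parents are kept

Corrected query:
SELECT p.name, c.sales FROM authors p LEFT JOIN novels c ON c.author_id = p.id AND c.sales > 43057

Result:
name    | sales
--------+------
Orwell  | NULL 
Asimov  | NULL 
Austen  | 63071
Atwood  | 55971
Le Guin | 49107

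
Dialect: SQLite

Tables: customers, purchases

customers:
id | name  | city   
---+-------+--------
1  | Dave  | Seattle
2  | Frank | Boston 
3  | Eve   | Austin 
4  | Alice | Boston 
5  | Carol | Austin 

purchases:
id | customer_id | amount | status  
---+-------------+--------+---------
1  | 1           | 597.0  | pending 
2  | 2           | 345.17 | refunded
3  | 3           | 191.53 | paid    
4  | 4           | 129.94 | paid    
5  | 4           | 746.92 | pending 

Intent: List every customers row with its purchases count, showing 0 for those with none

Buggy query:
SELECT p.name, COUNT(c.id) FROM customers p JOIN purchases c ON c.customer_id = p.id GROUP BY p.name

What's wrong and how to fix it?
Bug: An inner join excludes parents with zero children

Fix: Use LEFT JOIN so parents without children still appear (COUNT(c.id) gives 0)

Corrected query:
SELECT p.name, COUNT(c.id) FROM customers p LEFT JOIN purchases c ON c.customer_id = p.id GROUP BY p.name

Result:
name  | COUNT(c.id)
------+------------
Alice | 2          
Carol | 0          
Dave  | 1          
Eve   | 1          
Frank | 1          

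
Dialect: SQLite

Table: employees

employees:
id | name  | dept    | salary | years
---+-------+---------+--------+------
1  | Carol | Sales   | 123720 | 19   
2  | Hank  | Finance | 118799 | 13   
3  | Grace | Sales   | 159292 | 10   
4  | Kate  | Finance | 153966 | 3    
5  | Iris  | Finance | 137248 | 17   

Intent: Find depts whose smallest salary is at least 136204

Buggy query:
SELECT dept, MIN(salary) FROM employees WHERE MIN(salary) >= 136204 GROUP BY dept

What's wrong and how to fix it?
Bug: MIN() in WHERE is a misuse of aggregate

Fix: Use HAVING for the per-group MIN condition

Corrected query:
SELECT dept, MIN(salary) FROM employees GROUP BY dept HAVING MIN(salary) >= 136204

Result:
(no rows)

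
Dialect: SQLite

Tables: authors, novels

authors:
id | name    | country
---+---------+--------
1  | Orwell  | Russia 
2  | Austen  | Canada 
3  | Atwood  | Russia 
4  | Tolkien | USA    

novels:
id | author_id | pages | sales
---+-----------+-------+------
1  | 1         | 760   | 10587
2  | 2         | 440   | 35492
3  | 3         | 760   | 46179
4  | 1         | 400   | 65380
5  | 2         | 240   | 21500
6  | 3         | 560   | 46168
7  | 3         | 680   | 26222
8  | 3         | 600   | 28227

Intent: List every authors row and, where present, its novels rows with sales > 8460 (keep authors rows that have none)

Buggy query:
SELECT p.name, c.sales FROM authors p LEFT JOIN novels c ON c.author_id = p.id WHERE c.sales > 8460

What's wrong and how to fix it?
Bug: A WHERE condition on the right-hand table after LEFT JOIN drops unmatched parents

Fix: Put 'c.sales > 8460' in the JOIN's ON clause instead of WHERE

Corrected query:
SELECT p.name, c.sales FROM authors p LEFT JOIN novels c ON c.author_id = p.id AND c.sales > 8460

Result:
name    | sales
--------+------
Orwell  | 10587
Orwell  | 65380
Austen  | 21500
Austen  | 35492
Atwood  | 26222
Atwood  | 28227
Atwood  | 46168
Atwood  | 46179
Tolkien | NULL 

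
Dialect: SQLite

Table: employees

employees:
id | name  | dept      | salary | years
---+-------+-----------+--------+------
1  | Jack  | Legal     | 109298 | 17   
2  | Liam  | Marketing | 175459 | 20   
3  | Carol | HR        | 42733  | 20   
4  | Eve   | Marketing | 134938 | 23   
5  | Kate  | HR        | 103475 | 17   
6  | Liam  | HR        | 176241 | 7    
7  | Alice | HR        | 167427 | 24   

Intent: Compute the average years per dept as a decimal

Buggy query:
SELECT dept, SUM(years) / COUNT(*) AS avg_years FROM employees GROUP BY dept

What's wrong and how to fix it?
Bug: Both operands are integers, so '/' performs integer division and truncates

Fix: Cast one side to REAL so the division keeps the fractional part

Corrected query:
SELECT dept, SUM(years) * 1.0 / COUNT(*) AS avg_years FROM employees GROUP BY dept

Result:
dept      | avg_years
----------+----------
HR        | 17       
Legal     | 17       
Marketing | 21.5     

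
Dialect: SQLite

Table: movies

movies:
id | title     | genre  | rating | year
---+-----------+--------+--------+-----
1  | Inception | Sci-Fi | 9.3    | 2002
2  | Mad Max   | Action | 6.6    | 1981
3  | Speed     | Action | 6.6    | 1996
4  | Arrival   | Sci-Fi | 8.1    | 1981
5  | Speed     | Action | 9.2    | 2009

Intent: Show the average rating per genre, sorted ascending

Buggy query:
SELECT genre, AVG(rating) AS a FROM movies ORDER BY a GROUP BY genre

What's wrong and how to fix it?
Bug: ORDER BY appears before GROUP BY; SQL clause order requires GROUP BY first

Fix: Reorder: SELECT … FROM … GROUP BY … ORDER BY …

Corrected query:
SELECT genre, AVG(rating) AS a FROM movies GROUP BY genre ORDER BY a

Result:
genre  | a       
-------+---------
Action | 7.466667
Sci-Fi | 8.7     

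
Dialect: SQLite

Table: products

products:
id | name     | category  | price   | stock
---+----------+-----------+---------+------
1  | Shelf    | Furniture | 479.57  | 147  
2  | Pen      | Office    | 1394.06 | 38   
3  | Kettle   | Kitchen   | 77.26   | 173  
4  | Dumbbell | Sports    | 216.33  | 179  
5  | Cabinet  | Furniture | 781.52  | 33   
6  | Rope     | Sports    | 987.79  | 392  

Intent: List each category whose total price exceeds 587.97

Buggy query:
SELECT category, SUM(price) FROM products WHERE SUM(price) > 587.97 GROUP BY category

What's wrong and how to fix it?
Bug: SUM(price) is an aggregate, but WHERE filters rows before aggregation

Fix: Move the aggregate condition to a HAVING clause

Corrected query:
SELECT category, SUM(price) FROM products GROUP BY category HAVING SUM(price) > 587.97

Result:
category  | SUM(price)
----------+-----------
Furniture | 1261.09   
Office    | 1394.06   
Sports    | 1204.12   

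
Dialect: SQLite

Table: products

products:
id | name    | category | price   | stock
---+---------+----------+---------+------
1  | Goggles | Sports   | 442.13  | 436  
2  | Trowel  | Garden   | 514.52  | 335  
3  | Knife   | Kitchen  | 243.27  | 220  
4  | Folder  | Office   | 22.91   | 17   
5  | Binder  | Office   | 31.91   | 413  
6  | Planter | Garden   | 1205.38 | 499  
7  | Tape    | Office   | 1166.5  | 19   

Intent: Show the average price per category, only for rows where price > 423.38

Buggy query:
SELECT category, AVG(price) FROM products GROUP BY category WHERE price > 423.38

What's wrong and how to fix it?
Bug: WHERE cannot follow GROUP BY

Fix: Place WHERE between FROM and GROUP BY

Corrected query:
SELECT category, AVG(price) FROM products WHERE price > 423.38 GROUP BY category

Result:
category | AVG(price)
---------+-----------
Garden   | 859.95    
Office   | 1166.5    
Sports   | 442.13    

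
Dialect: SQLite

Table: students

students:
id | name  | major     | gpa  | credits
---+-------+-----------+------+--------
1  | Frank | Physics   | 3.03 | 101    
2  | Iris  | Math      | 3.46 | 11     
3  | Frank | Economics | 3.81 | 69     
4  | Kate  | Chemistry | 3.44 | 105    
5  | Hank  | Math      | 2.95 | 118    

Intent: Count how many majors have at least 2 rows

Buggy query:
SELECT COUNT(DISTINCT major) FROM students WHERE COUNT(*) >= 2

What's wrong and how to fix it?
Bug: WHERE filters individual rows, not groups, so a group-level COUNT is invalid there

Fix: Use a subquery that GROUPs and filters with HAVING, then count its rows

Corrected query:
SELECT COUNT(*) FROM (SELECT major FROM students GROUP BY major HAVING COUNT(*) >= 2)

Result:
COUNT(*)
--------
1       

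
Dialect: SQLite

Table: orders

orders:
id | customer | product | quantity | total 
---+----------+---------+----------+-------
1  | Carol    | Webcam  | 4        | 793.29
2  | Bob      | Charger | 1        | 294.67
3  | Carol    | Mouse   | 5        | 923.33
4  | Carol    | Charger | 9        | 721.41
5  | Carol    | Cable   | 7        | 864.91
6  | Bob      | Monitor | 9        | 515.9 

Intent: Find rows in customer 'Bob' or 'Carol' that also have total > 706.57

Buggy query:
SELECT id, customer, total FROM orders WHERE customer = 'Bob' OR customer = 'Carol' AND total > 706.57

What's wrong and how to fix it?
Bug: AND binds tighter than OR, so this parses as customer = 'Bob' OR (customer = 'Carol' AND total > 706.57)

Fix: Add parentheses around the OR so the AND applies to both alternatives

Corrected query:
SELECT id, customer, total FROM orders WHERE (customer = 'Bob' OR customer = 'Carol') AND total > 706.57

Result:
id | customer | total 
---+----------+-------
1  | Carol    | 793.29
3  | Carol    | 923.33
4  | Carol    | 721.41
5  | Carol    | 864.91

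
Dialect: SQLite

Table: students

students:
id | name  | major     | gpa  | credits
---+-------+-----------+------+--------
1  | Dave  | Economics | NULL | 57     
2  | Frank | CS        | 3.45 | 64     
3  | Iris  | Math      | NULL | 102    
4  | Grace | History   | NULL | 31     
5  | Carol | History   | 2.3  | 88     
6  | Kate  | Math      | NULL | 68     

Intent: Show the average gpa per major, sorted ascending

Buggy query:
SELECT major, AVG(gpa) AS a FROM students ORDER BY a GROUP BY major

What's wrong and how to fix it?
Bug: GROUP BY must precede ORDER BY

Fix: Reorder: SELECT … FROM … GROUP BY … ORDER BY …

Corrected query:
SELECT major, AVG(gpa) AS a FROM students GROUP BY major ORDER BY a

Result:
major     | a   
----------+-----
Economics | NULL
Math      | NULL
History   | 2.3 
CS        | 3.45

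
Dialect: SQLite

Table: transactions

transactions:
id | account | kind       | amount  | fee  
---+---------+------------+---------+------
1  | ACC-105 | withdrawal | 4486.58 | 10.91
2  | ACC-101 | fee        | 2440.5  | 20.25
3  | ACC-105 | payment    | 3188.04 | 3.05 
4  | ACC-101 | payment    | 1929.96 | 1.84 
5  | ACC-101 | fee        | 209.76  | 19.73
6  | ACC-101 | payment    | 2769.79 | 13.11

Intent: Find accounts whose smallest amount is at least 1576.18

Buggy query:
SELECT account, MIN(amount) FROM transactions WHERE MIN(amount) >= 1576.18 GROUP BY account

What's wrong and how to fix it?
Bug: Aggregates like MIN are computed per group after WHERE runs

Fix: Use HAVING for the per-group MIN condition

Corrected query:
SELECT account, MIN(amount) FROM transactions GROUP BY account HAVING MIN(amount) >= 1576.18

Result:
account | MIN(amount)
--------+------------
ACC-105 | 3188.04    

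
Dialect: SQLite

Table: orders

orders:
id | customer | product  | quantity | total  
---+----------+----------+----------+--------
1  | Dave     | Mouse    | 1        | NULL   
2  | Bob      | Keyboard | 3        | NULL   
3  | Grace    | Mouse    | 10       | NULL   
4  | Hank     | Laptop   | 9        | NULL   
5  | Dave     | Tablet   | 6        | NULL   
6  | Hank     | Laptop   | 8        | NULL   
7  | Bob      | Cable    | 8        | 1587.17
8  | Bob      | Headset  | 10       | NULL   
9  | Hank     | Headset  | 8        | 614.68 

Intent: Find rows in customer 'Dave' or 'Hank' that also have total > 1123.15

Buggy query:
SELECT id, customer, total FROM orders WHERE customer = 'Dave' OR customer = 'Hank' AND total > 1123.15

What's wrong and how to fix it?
Bug: AND binds tighter than OR, so this parses as customer = 'Dave' OR (customer = 'Hank' AND total > 1123.15)

Fix: Add parentheses around the OR so the AND applies to both alternatives

Corrected query:
SELECT id, customer, total FROM orders WHERE (customer = 'Dave' OR customer = 'Hank') AND total > 1123.15

Result:
(no rows)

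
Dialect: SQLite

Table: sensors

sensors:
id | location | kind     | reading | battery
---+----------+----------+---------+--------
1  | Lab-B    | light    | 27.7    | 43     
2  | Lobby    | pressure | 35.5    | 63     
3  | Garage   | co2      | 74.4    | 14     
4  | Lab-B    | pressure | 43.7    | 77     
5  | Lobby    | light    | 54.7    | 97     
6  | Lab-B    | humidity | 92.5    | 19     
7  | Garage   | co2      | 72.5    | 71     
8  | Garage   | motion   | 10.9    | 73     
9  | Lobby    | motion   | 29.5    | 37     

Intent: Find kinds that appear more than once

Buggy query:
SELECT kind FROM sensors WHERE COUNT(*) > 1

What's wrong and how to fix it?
Bug: WHERE can't reference COUNT(*); aggregates are computed after WHERE

Fix: Group first, then use HAVING for the count condition

Corrected query:
SELECT kind FROM sensors GROUP BY kind HAVING COUNT(*) > 1

Result:
kind    
--------
co2     
light   
motion  
pressure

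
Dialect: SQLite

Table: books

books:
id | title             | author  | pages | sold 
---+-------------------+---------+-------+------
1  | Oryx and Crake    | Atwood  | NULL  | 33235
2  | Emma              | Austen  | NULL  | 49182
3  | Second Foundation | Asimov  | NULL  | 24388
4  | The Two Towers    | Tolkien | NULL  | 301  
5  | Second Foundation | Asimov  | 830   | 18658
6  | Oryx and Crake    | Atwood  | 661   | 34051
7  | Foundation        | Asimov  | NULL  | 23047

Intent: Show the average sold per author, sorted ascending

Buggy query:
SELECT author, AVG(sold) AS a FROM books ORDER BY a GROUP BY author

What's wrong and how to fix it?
Bug: GROUP BY must precede ORDER BY

Fix: Reorder: SELECT … FROM … GROUP BY … ORDER BY …

Corrected query:
SELECT author, AVG(sold) AS a FROM books GROUP BY author ORDER BY a

Result:
author  | a    
--------+------
Tolkien | 301  
Asimov  | 22031
Atwood  | 33643
Austen  | 49182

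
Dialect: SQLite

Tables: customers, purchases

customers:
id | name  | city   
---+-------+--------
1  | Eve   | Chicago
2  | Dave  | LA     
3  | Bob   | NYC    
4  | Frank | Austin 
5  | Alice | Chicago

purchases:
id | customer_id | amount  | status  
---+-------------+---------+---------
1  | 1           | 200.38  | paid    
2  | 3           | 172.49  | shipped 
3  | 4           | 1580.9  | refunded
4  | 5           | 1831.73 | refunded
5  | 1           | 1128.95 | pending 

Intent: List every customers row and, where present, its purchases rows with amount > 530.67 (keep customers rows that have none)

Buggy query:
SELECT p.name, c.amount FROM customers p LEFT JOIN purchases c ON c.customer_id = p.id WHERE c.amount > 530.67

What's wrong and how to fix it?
Bug: Filtering c.amount in WHERE discards the NULL rows produced by LEFT JOIN, turning it into an inner join

Fix: Move the right-table condition into the ON clause so unmatched parents are kept

Corrected query:
SELECT p.name, c.amount FROM customers p LEFT JOIN purchases c ON c.customer_id = p.id AND c.amount > 530.67

Result:
name  | amount 
------+--------
Eve   | 1128.95
Dave  | NULL   
Bob   | NULL   
Frank | 1580.9 
Alice | 1831.73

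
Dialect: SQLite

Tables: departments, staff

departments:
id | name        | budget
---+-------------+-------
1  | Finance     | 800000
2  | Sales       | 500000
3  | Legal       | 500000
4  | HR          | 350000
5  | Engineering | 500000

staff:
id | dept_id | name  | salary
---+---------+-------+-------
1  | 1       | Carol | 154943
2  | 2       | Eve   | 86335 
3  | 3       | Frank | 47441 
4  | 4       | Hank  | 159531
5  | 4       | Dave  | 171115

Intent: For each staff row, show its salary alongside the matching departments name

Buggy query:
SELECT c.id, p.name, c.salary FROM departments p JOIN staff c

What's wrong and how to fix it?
Bug: JOIN with no ON clause produces a cartesian product; every staff row pairs with every departments row

Fix: Add ON c.dept_id = p.id to the JOIN

Corrected query:
SELECT c.id, p.name, c.salary FROM departments p JOIN staff c ON c.dept_id = p.id

Result:
id | name    | salary
---+---------+-------
1  | Finance | 154943
2  | Sales   | 86335 
3  | Legal   | 47441 
4  | HR      | 159531
5  | HR      | 171115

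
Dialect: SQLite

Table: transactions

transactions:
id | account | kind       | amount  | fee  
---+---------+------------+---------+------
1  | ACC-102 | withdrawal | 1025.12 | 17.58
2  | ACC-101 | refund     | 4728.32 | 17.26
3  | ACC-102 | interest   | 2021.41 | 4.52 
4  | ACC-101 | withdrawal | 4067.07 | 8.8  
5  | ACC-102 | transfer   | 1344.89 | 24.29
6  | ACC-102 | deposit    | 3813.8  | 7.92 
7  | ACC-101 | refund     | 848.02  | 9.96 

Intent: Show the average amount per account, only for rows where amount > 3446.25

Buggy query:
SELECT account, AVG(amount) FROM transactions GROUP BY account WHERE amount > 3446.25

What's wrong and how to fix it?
Bug: WHERE cannot follow GROUP BY

Fix: Move the WHERE clause before GROUP BY

Corrected query:
SELECT account, AVG(amount) FROM transactions WHERE amount > 3446.25 GROUP BY account

Result:
account | AVG(amount)
--------+------------
ACC-101 | 4397.695   
ACC-102 | 3813.8     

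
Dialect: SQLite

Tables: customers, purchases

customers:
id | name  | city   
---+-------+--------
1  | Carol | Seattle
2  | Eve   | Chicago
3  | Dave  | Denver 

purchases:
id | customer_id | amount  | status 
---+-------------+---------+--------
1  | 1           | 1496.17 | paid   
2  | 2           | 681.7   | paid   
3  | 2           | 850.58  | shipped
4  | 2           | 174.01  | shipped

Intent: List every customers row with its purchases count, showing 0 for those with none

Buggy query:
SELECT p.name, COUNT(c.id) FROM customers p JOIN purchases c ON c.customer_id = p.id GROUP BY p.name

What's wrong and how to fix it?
Bug: INNER JOIN drops customers rows that have no matching purchases rows

Fix: Switch to LEFT JOIN to retain unmatched parent rows

Corrected query:
SELECT p.name, COUNT(c.id) FROM customers p LEFT JOIN purchases c ON c.customer_id = p.id GROUP BY p.name

Result:
name  | COUNT(c.id)
------+------------
Carol | 1          
Dave  | 0          
Eve   | 3          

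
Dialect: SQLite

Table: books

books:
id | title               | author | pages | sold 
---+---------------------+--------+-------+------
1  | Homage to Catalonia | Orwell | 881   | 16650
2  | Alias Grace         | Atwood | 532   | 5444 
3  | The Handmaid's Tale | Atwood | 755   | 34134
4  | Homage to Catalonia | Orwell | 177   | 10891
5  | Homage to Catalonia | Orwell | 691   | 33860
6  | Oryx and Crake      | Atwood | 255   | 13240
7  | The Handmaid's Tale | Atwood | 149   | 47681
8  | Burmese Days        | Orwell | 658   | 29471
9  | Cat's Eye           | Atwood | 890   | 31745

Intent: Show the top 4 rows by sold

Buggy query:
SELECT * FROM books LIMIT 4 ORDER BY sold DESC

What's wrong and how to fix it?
Bug: ORDER BY cannot follow LIMIT; LIMIT is the final clause

Fix: Swap the clauses: ORDER BY first, then LIMIT

Corrected query:
SELECT * FROM books ORDER BY sold DESC LIMIT 4

Result:
id | title               | author | pages | sold 
---+---------------------+--------+-------+------
7  | The Handmaid's Tale | Atwood | 149   | 47681
3  | The Handmaid's Tale | Atwood | 755   | 34134
5  | Homage to Catalonia | Orwell | 691   | 33860
9  | Cat's Eye           | Atwood | 890   | 31745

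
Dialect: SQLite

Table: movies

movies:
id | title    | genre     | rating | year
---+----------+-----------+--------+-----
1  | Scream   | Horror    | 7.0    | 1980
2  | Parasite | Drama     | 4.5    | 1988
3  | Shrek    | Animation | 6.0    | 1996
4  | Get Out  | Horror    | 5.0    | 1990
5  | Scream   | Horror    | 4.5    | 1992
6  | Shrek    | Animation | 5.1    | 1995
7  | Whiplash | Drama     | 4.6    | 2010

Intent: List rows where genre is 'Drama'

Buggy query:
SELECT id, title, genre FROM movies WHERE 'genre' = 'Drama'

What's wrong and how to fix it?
Bug: 'genre' in single quotes is a string literal, not the column; the comparison is literal-vs-literal and never true

Fix: Remove the quotes around the column name (or use double quotes for an identifier)

Corrected query:
SELECT id, title, genre FROM movies WHERE genre = 'Drama'

Result:
id | title    | genre
---+----------+------
2  | Parasite | Drama
7  | Whiplash | Drama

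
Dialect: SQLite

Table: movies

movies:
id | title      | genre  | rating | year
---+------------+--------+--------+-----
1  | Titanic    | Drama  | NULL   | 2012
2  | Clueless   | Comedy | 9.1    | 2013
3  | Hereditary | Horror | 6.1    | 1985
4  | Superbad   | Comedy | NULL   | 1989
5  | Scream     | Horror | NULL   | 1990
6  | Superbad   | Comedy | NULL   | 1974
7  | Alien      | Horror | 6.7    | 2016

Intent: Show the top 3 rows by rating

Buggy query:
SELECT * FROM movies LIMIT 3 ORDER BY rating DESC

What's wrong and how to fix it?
Bug: LIMIT must come after ORDER BY

Fix: Swap the clauses: ORDER BY first, then LIMIT

Corrected query:
SELECT * FROM movies ORDER BY rating DESC LIMIT 3

Result:
id | title      | genre  | rating | year
---+------------+--------+--------+-----
2  | Clueless   | Comedy | 9.1    | 2013
7  | Alien      | Horror | 6.7    | 2016
3  | Hereditary | Horror | 6.1    | 1985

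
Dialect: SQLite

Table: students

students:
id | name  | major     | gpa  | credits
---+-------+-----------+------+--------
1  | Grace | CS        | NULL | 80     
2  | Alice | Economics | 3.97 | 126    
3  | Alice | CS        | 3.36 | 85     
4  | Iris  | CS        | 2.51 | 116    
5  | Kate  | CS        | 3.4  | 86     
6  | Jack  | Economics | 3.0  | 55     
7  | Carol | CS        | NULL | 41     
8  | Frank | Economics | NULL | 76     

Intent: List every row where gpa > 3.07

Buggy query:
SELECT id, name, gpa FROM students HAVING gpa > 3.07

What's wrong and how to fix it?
Bug: This is a non-aggregate query (no GROUP BY, no aggregates), so in SQLite the HAVING clause is invalid here; a row-level condition belongs in WHERE

Fix: Replace HAVING with WHERE since the condition applies to individual rows

Corrected query:
SELECT id, name, gpa FROM students WHERE gpa > 3.07

Result:
id | name  | gpa 
---+-------+-----
2  | Alice | 3.97
3  | Alice | 3.36
5  | Kate  | 3.4 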